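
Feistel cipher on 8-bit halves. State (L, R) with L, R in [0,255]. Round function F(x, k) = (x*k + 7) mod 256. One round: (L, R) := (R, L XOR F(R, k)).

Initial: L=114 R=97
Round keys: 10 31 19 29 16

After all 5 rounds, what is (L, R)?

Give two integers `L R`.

Answer: 93 50

Derivation:
Round 1 (k=10): L=97 R=163
Round 2 (k=31): L=163 R=165
Round 3 (k=19): L=165 R=229
Round 4 (k=29): L=229 R=93
Round 5 (k=16): L=93 R=50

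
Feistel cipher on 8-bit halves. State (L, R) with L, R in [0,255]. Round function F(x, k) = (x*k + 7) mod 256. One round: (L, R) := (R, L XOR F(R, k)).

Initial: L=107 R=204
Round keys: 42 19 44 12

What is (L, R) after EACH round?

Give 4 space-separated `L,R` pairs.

Answer: 204,20 20,79 79,143 143,244

Derivation:
Round 1 (k=42): L=204 R=20
Round 2 (k=19): L=20 R=79
Round 3 (k=44): L=79 R=143
Round 4 (k=12): L=143 R=244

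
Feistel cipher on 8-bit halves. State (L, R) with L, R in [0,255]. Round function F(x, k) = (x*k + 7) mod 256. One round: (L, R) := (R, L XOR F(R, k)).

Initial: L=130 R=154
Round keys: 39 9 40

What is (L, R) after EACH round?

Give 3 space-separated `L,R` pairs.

Answer: 154,255 255,100 100,88

Derivation:
Round 1 (k=39): L=154 R=255
Round 2 (k=9): L=255 R=100
Round 3 (k=40): L=100 R=88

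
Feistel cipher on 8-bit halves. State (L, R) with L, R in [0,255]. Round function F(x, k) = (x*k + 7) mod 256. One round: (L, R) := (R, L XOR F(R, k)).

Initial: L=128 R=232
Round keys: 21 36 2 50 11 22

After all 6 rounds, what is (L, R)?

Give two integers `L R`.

Round 1 (k=21): L=232 R=143
Round 2 (k=36): L=143 R=203
Round 3 (k=2): L=203 R=18
Round 4 (k=50): L=18 R=64
Round 5 (k=11): L=64 R=213
Round 6 (k=22): L=213 R=21

Answer: 213 21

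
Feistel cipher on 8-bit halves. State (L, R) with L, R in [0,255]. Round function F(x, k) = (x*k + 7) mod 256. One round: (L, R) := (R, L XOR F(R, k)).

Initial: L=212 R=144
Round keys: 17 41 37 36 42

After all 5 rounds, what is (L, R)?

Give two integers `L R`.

Round 1 (k=17): L=144 R=67
Round 2 (k=41): L=67 R=82
Round 3 (k=37): L=82 R=162
Round 4 (k=36): L=162 R=157
Round 5 (k=42): L=157 R=107

Answer: 157 107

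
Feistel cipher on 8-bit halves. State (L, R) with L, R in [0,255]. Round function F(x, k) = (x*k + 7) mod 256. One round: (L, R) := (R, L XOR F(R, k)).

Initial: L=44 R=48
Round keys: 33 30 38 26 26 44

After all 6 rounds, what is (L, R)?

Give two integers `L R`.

Answer: 13 193

Derivation:
Round 1 (k=33): L=48 R=27
Round 2 (k=30): L=27 R=1
Round 3 (k=38): L=1 R=54
Round 4 (k=26): L=54 R=130
Round 5 (k=26): L=130 R=13
Round 6 (k=44): L=13 R=193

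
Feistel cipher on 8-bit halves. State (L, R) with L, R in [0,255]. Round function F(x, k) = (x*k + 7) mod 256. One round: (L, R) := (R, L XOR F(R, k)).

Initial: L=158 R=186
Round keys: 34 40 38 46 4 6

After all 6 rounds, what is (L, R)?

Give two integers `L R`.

Answer: 143 147

Derivation:
Round 1 (k=34): L=186 R=37
Round 2 (k=40): L=37 R=117
Round 3 (k=38): L=117 R=64
Round 4 (k=46): L=64 R=242
Round 5 (k=4): L=242 R=143
Round 6 (k=6): L=143 R=147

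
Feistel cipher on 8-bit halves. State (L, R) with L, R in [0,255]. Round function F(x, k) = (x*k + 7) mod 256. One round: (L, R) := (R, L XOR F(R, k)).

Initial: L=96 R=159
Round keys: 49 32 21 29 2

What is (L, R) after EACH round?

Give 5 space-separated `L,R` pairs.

Round 1 (k=49): L=159 R=22
Round 2 (k=32): L=22 R=88
Round 3 (k=21): L=88 R=41
Round 4 (k=29): L=41 R=244
Round 5 (k=2): L=244 R=198

Answer: 159,22 22,88 88,41 41,244 244,198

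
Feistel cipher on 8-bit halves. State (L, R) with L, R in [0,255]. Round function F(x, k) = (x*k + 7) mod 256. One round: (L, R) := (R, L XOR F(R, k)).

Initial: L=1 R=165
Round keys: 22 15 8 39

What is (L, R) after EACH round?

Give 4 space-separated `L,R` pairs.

Answer: 165,52 52,182 182,131 131,74

Derivation:
Round 1 (k=22): L=165 R=52
Round 2 (k=15): L=52 R=182
Round 3 (k=8): L=182 R=131
Round 4 (k=39): L=131 R=74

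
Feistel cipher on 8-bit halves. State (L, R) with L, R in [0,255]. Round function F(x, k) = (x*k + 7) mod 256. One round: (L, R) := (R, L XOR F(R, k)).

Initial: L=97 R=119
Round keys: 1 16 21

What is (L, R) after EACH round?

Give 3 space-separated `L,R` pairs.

Round 1 (k=1): L=119 R=31
Round 2 (k=16): L=31 R=128
Round 3 (k=21): L=128 R=152

Answer: 119,31 31,128 128,152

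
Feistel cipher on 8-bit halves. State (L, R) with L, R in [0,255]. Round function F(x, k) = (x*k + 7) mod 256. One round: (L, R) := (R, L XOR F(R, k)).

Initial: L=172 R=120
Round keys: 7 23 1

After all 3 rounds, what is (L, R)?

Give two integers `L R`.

Answer: 20 248

Derivation:
Round 1 (k=7): L=120 R=227
Round 2 (k=23): L=227 R=20
Round 3 (k=1): L=20 R=248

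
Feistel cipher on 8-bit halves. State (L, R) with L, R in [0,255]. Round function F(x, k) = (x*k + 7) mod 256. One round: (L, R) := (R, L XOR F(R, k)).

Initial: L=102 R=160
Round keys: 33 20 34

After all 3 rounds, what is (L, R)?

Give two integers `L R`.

Round 1 (k=33): L=160 R=193
Round 2 (k=20): L=193 R=187
Round 3 (k=34): L=187 R=28

Answer: 187 28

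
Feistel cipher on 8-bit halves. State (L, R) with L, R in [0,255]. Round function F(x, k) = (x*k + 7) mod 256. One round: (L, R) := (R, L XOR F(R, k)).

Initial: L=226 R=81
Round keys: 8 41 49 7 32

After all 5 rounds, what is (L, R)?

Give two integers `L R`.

Answer: 171 174

Derivation:
Round 1 (k=8): L=81 R=109
Round 2 (k=41): L=109 R=45
Round 3 (k=49): L=45 R=201
Round 4 (k=7): L=201 R=171
Round 5 (k=32): L=171 R=174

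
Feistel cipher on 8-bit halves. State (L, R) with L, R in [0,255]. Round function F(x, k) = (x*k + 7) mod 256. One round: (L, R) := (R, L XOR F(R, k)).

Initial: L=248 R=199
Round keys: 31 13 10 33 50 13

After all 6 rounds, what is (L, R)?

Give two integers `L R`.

Round 1 (k=31): L=199 R=216
Round 2 (k=13): L=216 R=56
Round 3 (k=10): L=56 R=239
Round 4 (k=33): L=239 R=238
Round 5 (k=50): L=238 R=108
Round 6 (k=13): L=108 R=109

Answer: 108 109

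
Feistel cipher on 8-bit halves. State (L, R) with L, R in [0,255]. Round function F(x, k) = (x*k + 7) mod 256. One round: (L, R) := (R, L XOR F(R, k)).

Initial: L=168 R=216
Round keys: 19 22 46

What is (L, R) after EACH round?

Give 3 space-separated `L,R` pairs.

Answer: 216,167 167,185 185,226

Derivation:
Round 1 (k=19): L=216 R=167
Round 2 (k=22): L=167 R=185
Round 3 (k=46): L=185 R=226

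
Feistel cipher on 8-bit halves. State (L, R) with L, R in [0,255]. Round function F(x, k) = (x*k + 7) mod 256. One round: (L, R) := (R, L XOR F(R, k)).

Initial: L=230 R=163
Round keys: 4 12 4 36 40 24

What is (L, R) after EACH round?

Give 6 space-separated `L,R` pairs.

Answer: 163,117 117,32 32,242 242,47 47,173 173,16

Derivation:
Round 1 (k=4): L=163 R=117
Round 2 (k=12): L=117 R=32
Round 3 (k=4): L=32 R=242
Round 4 (k=36): L=242 R=47
Round 5 (k=40): L=47 R=173
Round 6 (k=24): L=173 R=16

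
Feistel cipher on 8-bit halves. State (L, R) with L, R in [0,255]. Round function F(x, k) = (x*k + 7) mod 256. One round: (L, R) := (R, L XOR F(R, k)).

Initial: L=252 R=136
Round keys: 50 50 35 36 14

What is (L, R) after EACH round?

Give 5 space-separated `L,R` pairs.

Answer: 136,107 107,101 101,189 189,254 254,86

Derivation:
Round 1 (k=50): L=136 R=107
Round 2 (k=50): L=107 R=101
Round 3 (k=35): L=101 R=189
Round 4 (k=36): L=189 R=254
Round 5 (k=14): L=254 R=86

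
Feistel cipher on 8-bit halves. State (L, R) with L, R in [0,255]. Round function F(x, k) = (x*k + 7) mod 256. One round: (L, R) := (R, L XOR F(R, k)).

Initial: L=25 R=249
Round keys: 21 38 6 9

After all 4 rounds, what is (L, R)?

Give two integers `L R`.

Answer: 162 117

Derivation:
Round 1 (k=21): L=249 R=109
Round 2 (k=38): L=109 R=204
Round 3 (k=6): L=204 R=162
Round 4 (k=9): L=162 R=117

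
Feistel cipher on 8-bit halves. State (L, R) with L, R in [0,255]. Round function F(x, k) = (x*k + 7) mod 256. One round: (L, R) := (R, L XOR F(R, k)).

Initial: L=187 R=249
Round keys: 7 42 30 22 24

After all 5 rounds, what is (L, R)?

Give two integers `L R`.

Round 1 (k=7): L=249 R=109
Round 2 (k=42): L=109 R=16
Round 3 (k=30): L=16 R=138
Round 4 (k=22): L=138 R=243
Round 5 (k=24): L=243 R=69

Answer: 243 69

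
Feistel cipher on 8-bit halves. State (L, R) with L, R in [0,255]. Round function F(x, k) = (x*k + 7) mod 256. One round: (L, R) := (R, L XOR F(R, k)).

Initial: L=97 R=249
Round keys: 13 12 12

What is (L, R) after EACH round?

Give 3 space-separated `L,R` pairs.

Round 1 (k=13): L=249 R=205
Round 2 (k=12): L=205 R=90
Round 3 (k=12): L=90 R=242

Answer: 249,205 205,90 90,242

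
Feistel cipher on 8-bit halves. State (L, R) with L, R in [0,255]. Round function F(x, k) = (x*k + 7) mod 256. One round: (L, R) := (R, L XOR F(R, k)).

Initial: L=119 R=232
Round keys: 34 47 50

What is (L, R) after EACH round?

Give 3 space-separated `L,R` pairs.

Answer: 232,160 160,143 143,85

Derivation:
Round 1 (k=34): L=232 R=160
Round 2 (k=47): L=160 R=143
Round 3 (k=50): L=143 R=85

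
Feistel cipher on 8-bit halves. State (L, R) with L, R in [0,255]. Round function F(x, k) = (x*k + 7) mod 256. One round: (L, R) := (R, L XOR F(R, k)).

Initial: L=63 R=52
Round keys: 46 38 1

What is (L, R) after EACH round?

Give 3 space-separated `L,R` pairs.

Round 1 (k=46): L=52 R=96
Round 2 (k=38): L=96 R=115
Round 3 (k=1): L=115 R=26

Answer: 52,96 96,115 115,26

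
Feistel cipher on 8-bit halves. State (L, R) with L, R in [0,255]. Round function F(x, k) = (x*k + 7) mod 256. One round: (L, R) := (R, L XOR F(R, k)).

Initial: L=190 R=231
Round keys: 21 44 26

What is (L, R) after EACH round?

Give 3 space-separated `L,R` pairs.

Answer: 231,68 68,80 80,99

Derivation:
Round 1 (k=21): L=231 R=68
Round 2 (k=44): L=68 R=80
Round 3 (k=26): L=80 R=99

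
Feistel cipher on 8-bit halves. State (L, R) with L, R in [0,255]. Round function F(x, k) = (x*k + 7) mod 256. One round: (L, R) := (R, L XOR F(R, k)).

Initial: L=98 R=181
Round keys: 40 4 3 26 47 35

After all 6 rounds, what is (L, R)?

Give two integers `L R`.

Answer: 122 100

Derivation:
Round 1 (k=40): L=181 R=45
Round 2 (k=4): L=45 R=14
Round 3 (k=3): L=14 R=28
Round 4 (k=26): L=28 R=209
Round 5 (k=47): L=209 R=122
Round 6 (k=35): L=122 R=100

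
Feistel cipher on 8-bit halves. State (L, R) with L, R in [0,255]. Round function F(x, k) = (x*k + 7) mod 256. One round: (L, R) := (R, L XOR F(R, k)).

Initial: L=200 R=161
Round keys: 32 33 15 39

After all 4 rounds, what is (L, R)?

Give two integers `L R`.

Answer: 239 7

Derivation:
Round 1 (k=32): L=161 R=239
Round 2 (k=33): L=239 R=119
Round 3 (k=15): L=119 R=239
Round 4 (k=39): L=239 R=7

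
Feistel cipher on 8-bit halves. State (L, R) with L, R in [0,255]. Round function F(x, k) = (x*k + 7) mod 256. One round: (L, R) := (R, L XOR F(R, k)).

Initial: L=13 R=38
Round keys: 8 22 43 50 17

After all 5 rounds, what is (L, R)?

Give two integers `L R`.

Answer: 234 149

Derivation:
Round 1 (k=8): L=38 R=58
Round 2 (k=22): L=58 R=37
Round 3 (k=43): L=37 R=4
Round 4 (k=50): L=4 R=234
Round 5 (k=17): L=234 R=149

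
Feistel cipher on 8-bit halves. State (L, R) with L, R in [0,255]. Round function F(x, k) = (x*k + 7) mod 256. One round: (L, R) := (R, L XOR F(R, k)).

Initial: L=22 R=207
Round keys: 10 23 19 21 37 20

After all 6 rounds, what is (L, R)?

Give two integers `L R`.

Round 1 (k=10): L=207 R=11
Round 2 (k=23): L=11 R=203
Round 3 (k=19): L=203 R=19
Round 4 (k=21): L=19 R=93
Round 5 (k=37): L=93 R=107
Round 6 (k=20): L=107 R=62

Answer: 107 62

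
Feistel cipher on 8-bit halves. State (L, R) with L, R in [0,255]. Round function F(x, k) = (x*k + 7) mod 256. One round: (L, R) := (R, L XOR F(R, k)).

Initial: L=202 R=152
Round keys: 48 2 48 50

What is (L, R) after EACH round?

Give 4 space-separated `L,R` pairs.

Answer: 152,77 77,57 57,250 250,226

Derivation:
Round 1 (k=48): L=152 R=77
Round 2 (k=2): L=77 R=57
Round 3 (k=48): L=57 R=250
Round 4 (k=50): L=250 R=226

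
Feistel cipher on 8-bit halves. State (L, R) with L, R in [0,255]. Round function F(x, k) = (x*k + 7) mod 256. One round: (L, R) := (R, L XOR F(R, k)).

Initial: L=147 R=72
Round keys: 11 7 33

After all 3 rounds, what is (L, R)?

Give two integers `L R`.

Round 1 (k=11): L=72 R=140
Round 2 (k=7): L=140 R=147
Round 3 (k=33): L=147 R=118

Answer: 147 118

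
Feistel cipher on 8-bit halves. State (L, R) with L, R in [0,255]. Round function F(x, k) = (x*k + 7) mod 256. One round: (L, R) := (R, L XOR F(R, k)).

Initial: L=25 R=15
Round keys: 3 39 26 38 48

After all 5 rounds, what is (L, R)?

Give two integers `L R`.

Answer: 82 83

Derivation:
Round 1 (k=3): L=15 R=45
Round 2 (k=39): L=45 R=237
Round 3 (k=26): L=237 R=52
Round 4 (k=38): L=52 R=82
Round 5 (k=48): L=82 R=83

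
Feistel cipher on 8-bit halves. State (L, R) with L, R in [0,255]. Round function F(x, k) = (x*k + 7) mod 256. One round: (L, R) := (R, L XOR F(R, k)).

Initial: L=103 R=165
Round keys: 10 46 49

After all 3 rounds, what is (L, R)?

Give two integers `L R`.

Round 1 (k=10): L=165 R=30
Round 2 (k=46): L=30 R=206
Round 3 (k=49): L=206 R=107

Answer: 206 107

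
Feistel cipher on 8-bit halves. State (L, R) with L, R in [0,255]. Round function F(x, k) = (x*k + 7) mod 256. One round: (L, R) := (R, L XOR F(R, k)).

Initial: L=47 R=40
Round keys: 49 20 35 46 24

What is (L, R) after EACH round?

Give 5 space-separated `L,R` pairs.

Answer: 40,128 128,47 47,244 244,240 240,115

Derivation:
Round 1 (k=49): L=40 R=128
Round 2 (k=20): L=128 R=47
Round 3 (k=35): L=47 R=244
Round 4 (k=46): L=244 R=240
Round 5 (k=24): L=240 R=115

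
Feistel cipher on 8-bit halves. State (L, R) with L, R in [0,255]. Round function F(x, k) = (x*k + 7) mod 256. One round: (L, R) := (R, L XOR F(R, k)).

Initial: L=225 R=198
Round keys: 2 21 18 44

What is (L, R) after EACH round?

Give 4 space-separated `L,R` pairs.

Answer: 198,114 114,167 167,183 183,220

Derivation:
Round 1 (k=2): L=198 R=114
Round 2 (k=21): L=114 R=167
Round 3 (k=18): L=167 R=183
Round 4 (k=44): L=183 R=220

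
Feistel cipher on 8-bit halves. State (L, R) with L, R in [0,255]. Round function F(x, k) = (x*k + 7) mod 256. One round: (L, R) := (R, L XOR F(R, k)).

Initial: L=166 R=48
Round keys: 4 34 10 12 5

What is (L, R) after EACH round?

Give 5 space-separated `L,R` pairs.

Round 1 (k=4): L=48 R=97
Round 2 (k=34): L=97 R=217
Round 3 (k=10): L=217 R=224
Round 4 (k=12): L=224 R=94
Round 5 (k=5): L=94 R=61

Answer: 48,97 97,217 217,224 224,94 94,61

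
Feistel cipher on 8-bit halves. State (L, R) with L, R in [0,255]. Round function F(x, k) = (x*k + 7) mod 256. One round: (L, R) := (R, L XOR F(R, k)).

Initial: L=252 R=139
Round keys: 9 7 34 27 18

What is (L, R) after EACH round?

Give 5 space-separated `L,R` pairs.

Answer: 139,22 22,42 42,141 141,204 204,210

Derivation:
Round 1 (k=9): L=139 R=22
Round 2 (k=7): L=22 R=42
Round 3 (k=34): L=42 R=141
Round 4 (k=27): L=141 R=204
Round 5 (k=18): L=204 R=210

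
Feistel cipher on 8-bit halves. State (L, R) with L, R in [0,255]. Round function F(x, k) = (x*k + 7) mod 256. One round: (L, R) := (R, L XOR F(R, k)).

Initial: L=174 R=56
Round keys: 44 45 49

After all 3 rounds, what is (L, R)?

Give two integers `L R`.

Answer: 164 98

Derivation:
Round 1 (k=44): L=56 R=9
Round 2 (k=45): L=9 R=164
Round 3 (k=49): L=164 R=98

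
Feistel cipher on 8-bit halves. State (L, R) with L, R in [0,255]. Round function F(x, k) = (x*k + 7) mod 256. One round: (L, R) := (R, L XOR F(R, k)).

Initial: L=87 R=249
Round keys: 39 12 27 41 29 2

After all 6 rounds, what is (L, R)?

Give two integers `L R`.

Answer: 32 150

Derivation:
Round 1 (k=39): L=249 R=161
Round 2 (k=12): L=161 R=106
Round 3 (k=27): L=106 R=148
Round 4 (k=41): L=148 R=209
Round 5 (k=29): L=209 R=32
Round 6 (k=2): L=32 R=150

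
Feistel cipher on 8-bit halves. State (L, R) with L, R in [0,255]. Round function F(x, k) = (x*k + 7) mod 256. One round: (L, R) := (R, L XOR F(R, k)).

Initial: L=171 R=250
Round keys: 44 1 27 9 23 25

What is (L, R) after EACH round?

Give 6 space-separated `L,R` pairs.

Answer: 250,84 84,161 161,86 86,172 172,45 45,192

Derivation:
Round 1 (k=44): L=250 R=84
Round 2 (k=1): L=84 R=161
Round 3 (k=27): L=161 R=86
Round 4 (k=9): L=86 R=172
Round 5 (k=23): L=172 R=45
Round 6 (k=25): L=45 R=192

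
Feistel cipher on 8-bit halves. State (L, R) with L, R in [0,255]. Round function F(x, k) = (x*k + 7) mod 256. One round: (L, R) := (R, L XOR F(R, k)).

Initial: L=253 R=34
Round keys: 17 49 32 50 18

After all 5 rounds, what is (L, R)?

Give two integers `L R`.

Round 1 (k=17): L=34 R=180
Round 2 (k=49): L=180 R=89
Round 3 (k=32): L=89 R=147
Round 4 (k=50): L=147 R=228
Round 5 (k=18): L=228 R=156

Answer: 228 156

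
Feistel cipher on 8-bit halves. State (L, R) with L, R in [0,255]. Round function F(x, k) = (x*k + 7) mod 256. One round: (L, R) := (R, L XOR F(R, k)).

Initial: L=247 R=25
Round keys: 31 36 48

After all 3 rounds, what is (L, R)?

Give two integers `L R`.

Answer: 18 158

Derivation:
Round 1 (k=31): L=25 R=249
Round 2 (k=36): L=249 R=18
Round 3 (k=48): L=18 R=158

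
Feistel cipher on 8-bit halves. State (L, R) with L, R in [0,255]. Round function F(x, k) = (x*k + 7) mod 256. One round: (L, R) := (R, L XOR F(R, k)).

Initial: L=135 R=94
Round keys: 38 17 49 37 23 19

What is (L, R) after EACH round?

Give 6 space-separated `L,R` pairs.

Answer: 94,124 124,29 29,232 232,146 146,205 205,172

Derivation:
Round 1 (k=38): L=94 R=124
Round 2 (k=17): L=124 R=29
Round 3 (k=49): L=29 R=232
Round 4 (k=37): L=232 R=146
Round 5 (k=23): L=146 R=205
Round 6 (k=19): L=205 R=172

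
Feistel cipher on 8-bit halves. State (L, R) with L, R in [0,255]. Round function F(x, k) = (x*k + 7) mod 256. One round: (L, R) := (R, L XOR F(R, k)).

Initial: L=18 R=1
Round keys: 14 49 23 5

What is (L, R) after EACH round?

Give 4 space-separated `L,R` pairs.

Round 1 (k=14): L=1 R=7
Round 2 (k=49): L=7 R=95
Round 3 (k=23): L=95 R=151
Round 4 (k=5): L=151 R=165

Answer: 1,7 7,95 95,151 151,165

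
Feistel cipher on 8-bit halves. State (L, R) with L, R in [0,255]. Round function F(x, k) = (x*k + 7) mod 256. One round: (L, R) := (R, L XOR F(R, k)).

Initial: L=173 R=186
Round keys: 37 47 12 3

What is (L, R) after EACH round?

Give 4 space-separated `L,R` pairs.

Round 1 (k=37): L=186 R=68
Round 2 (k=47): L=68 R=57
Round 3 (k=12): L=57 R=247
Round 4 (k=3): L=247 R=213

Answer: 186,68 68,57 57,247 247,213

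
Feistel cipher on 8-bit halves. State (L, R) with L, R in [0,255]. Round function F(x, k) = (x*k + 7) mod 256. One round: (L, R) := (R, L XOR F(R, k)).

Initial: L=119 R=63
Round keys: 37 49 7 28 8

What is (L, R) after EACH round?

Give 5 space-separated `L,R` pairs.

Answer: 63,85 85,115 115,121 121,48 48,254

Derivation:
Round 1 (k=37): L=63 R=85
Round 2 (k=49): L=85 R=115
Round 3 (k=7): L=115 R=121
Round 4 (k=28): L=121 R=48
Round 5 (k=8): L=48 R=254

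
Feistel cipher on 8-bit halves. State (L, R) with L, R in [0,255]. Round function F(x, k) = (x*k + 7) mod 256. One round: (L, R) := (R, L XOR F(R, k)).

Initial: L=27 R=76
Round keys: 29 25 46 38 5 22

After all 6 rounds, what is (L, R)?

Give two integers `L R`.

Answer: 36 241

Derivation:
Round 1 (k=29): L=76 R=184
Round 2 (k=25): L=184 R=179
Round 3 (k=46): L=179 R=137
Round 4 (k=38): L=137 R=238
Round 5 (k=5): L=238 R=36
Round 6 (k=22): L=36 R=241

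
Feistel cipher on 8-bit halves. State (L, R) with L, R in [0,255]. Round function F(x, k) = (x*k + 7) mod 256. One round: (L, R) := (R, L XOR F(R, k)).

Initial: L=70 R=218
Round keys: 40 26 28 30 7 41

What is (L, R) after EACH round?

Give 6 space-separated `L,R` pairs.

Round 1 (k=40): L=218 R=81
Round 2 (k=26): L=81 R=155
Round 3 (k=28): L=155 R=170
Round 4 (k=30): L=170 R=104
Round 5 (k=7): L=104 R=117
Round 6 (k=41): L=117 R=172

Answer: 218,81 81,155 155,170 170,104 104,117 117,172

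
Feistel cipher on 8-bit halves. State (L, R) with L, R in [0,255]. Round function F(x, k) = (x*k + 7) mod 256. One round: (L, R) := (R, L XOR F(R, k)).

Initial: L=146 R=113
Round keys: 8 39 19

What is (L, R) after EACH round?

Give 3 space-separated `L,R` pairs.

Round 1 (k=8): L=113 R=29
Round 2 (k=39): L=29 R=3
Round 3 (k=19): L=3 R=93

Answer: 113,29 29,3 3,93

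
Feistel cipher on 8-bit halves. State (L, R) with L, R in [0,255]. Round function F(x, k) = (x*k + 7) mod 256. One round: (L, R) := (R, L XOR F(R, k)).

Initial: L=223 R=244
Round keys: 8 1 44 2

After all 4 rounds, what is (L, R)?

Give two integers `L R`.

Answer: 147 166

Derivation:
Round 1 (k=8): L=244 R=120
Round 2 (k=1): L=120 R=139
Round 3 (k=44): L=139 R=147
Round 4 (k=2): L=147 R=166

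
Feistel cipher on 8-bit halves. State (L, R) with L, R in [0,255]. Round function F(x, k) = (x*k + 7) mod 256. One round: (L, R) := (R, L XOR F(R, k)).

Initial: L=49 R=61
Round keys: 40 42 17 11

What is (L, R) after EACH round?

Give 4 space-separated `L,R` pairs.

Round 1 (k=40): L=61 R=190
Round 2 (k=42): L=190 R=14
Round 3 (k=17): L=14 R=75
Round 4 (k=11): L=75 R=78

Answer: 61,190 190,14 14,75 75,78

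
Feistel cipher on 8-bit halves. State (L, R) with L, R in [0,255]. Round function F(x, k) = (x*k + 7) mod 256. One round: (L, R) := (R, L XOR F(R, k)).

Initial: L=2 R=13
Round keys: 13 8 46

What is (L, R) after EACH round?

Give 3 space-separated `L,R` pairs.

Answer: 13,178 178,154 154,1

Derivation:
Round 1 (k=13): L=13 R=178
Round 2 (k=8): L=178 R=154
Round 3 (k=46): L=154 R=1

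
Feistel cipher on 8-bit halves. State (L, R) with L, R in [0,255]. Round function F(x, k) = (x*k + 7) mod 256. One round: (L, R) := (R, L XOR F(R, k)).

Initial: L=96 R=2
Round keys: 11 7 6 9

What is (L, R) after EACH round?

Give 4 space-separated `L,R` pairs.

Round 1 (k=11): L=2 R=125
Round 2 (k=7): L=125 R=112
Round 3 (k=6): L=112 R=218
Round 4 (k=9): L=218 R=193

Answer: 2,125 125,112 112,218 218,193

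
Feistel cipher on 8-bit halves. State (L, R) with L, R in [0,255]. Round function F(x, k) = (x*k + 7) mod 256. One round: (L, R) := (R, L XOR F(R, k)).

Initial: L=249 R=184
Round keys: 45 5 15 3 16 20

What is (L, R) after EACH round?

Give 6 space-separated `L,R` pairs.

Round 1 (k=45): L=184 R=166
Round 2 (k=5): L=166 R=253
Round 3 (k=15): L=253 R=124
Round 4 (k=3): L=124 R=134
Round 5 (k=16): L=134 R=27
Round 6 (k=20): L=27 R=165

Answer: 184,166 166,253 253,124 124,134 134,27 27,165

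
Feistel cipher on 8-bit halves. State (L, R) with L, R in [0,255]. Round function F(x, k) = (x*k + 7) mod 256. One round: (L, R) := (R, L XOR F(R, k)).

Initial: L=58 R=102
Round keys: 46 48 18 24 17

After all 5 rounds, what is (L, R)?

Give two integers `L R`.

Answer: 22 165

Derivation:
Round 1 (k=46): L=102 R=97
Round 2 (k=48): L=97 R=81
Round 3 (k=18): L=81 R=216
Round 4 (k=24): L=216 R=22
Round 5 (k=17): L=22 R=165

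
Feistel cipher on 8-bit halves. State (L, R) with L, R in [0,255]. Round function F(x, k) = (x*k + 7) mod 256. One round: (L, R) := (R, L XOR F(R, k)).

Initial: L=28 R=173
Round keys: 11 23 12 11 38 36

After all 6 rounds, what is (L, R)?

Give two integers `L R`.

Round 1 (k=11): L=173 R=106
Round 2 (k=23): L=106 R=32
Round 3 (k=12): L=32 R=237
Round 4 (k=11): L=237 R=22
Round 5 (k=38): L=22 R=166
Round 6 (k=36): L=166 R=73

Answer: 166 73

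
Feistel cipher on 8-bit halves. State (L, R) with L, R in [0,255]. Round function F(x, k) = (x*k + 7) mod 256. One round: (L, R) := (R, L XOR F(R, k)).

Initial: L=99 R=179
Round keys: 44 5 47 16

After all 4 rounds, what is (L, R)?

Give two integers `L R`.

Answer: 227 203

Derivation:
Round 1 (k=44): L=179 R=168
Round 2 (k=5): L=168 R=252
Round 3 (k=47): L=252 R=227
Round 4 (k=16): L=227 R=203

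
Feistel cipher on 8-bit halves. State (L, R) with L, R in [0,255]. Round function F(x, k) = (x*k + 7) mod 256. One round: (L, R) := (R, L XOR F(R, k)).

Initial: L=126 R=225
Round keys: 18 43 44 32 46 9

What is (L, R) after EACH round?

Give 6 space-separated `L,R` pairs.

Round 1 (k=18): L=225 R=167
Round 2 (k=43): L=167 R=245
Round 3 (k=44): L=245 R=132
Round 4 (k=32): L=132 R=114
Round 5 (k=46): L=114 R=7
Round 6 (k=9): L=7 R=52

Answer: 225,167 167,245 245,132 132,114 114,7 7,52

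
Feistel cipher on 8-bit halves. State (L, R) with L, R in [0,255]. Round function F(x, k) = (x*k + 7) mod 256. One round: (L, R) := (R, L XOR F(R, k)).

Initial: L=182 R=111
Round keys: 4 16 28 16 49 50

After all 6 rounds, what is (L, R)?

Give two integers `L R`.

Round 1 (k=4): L=111 R=117
Round 2 (k=16): L=117 R=56
Round 3 (k=28): L=56 R=82
Round 4 (k=16): L=82 R=31
Round 5 (k=49): L=31 R=164
Round 6 (k=50): L=164 R=16

Answer: 164 16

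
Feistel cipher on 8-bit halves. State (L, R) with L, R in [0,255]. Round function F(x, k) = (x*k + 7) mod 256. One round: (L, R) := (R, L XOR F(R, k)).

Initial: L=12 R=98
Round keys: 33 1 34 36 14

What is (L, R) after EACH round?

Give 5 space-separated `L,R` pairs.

Round 1 (k=33): L=98 R=165
Round 2 (k=1): L=165 R=206
Round 3 (k=34): L=206 R=198
Round 4 (k=36): L=198 R=17
Round 5 (k=14): L=17 R=51

Answer: 98,165 165,206 206,198 198,17 17,51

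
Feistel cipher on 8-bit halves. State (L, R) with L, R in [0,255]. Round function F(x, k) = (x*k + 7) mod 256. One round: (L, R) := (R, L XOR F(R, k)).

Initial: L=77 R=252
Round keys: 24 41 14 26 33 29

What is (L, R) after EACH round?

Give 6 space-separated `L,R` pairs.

Answer: 252,234 234,125 125,55 55,224 224,208 208,119

Derivation:
Round 1 (k=24): L=252 R=234
Round 2 (k=41): L=234 R=125
Round 3 (k=14): L=125 R=55
Round 4 (k=26): L=55 R=224
Round 5 (k=33): L=224 R=208
Round 6 (k=29): L=208 R=119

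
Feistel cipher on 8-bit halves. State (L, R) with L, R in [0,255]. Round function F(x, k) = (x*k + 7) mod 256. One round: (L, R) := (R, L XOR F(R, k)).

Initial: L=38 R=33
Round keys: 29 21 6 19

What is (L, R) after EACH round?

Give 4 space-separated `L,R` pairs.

Round 1 (k=29): L=33 R=226
Round 2 (k=21): L=226 R=176
Round 3 (k=6): L=176 R=197
Round 4 (k=19): L=197 R=22

Answer: 33,226 226,176 176,197 197,22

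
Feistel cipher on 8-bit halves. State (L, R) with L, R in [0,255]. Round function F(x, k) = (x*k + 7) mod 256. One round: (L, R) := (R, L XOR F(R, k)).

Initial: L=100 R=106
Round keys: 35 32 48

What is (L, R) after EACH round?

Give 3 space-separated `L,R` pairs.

Answer: 106,225 225,77 77,150

Derivation:
Round 1 (k=35): L=106 R=225
Round 2 (k=32): L=225 R=77
Round 3 (k=48): L=77 R=150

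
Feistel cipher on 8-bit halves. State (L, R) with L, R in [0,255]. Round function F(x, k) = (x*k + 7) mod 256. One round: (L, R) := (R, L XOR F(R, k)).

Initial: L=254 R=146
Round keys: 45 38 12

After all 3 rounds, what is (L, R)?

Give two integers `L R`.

Round 1 (k=45): L=146 R=79
Round 2 (k=38): L=79 R=83
Round 3 (k=12): L=83 R=164

Answer: 83 164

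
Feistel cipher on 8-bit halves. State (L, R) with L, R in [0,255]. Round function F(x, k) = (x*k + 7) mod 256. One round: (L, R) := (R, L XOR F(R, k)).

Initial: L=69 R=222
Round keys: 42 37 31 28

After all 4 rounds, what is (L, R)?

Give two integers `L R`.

Round 1 (k=42): L=222 R=54
Round 2 (k=37): L=54 R=11
Round 3 (k=31): L=11 R=106
Round 4 (k=28): L=106 R=148

Answer: 106 148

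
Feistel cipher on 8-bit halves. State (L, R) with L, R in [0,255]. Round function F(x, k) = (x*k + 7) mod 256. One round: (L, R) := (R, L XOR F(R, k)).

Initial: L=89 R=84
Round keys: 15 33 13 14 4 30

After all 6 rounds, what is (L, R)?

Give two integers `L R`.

Round 1 (k=15): L=84 R=170
Round 2 (k=33): L=170 R=165
Round 3 (k=13): L=165 R=194
Round 4 (k=14): L=194 R=6
Round 5 (k=4): L=6 R=221
Round 6 (k=30): L=221 R=235

Answer: 221 235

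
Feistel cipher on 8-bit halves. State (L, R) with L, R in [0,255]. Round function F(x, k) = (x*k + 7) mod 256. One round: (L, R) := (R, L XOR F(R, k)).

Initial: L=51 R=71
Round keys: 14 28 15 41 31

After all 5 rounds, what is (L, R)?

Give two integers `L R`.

Round 1 (k=14): L=71 R=218
Round 2 (k=28): L=218 R=152
Round 3 (k=15): L=152 R=53
Round 4 (k=41): L=53 R=28
Round 5 (k=31): L=28 R=94

Answer: 28 94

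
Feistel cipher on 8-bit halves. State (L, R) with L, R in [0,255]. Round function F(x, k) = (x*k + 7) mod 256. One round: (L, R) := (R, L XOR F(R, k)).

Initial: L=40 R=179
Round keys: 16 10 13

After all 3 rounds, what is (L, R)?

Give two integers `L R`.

Round 1 (k=16): L=179 R=31
Round 2 (k=10): L=31 R=142
Round 3 (k=13): L=142 R=34

Answer: 142 34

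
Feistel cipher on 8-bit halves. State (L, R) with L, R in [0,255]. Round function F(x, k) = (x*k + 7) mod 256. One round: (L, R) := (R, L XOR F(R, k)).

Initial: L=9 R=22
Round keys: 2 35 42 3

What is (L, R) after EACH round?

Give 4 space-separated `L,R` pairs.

Answer: 22,58 58,227 227,127 127,103

Derivation:
Round 1 (k=2): L=22 R=58
Round 2 (k=35): L=58 R=227
Round 3 (k=42): L=227 R=127
Round 4 (k=3): L=127 R=103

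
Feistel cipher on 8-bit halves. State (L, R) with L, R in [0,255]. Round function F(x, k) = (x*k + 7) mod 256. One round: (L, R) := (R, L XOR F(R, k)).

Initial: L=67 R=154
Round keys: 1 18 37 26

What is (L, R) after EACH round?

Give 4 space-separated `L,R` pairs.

Answer: 154,226 226,113 113,190 190,34

Derivation:
Round 1 (k=1): L=154 R=226
Round 2 (k=18): L=226 R=113
Round 3 (k=37): L=113 R=190
Round 4 (k=26): L=190 R=34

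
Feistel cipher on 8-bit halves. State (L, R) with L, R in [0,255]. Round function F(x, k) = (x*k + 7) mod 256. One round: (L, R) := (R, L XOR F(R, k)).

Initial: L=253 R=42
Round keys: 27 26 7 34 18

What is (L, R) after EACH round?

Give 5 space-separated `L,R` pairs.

Round 1 (k=27): L=42 R=136
Round 2 (k=26): L=136 R=253
Round 3 (k=7): L=253 R=122
Round 4 (k=34): L=122 R=198
Round 5 (k=18): L=198 R=137

Answer: 42,136 136,253 253,122 122,198 198,137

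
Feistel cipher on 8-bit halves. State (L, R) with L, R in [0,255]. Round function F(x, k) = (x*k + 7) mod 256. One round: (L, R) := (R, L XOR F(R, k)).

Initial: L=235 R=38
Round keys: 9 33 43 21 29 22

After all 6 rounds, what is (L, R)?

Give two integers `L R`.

Round 1 (k=9): L=38 R=182
Round 2 (k=33): L=182 R=91
Round 3 (k=43): L=91 R=230
Round 4 (k=21): L=230 R=190
Round 5 (k=29): L=190 R=107
Round 6 (k=22): L=107 R=135

Answer: 107 135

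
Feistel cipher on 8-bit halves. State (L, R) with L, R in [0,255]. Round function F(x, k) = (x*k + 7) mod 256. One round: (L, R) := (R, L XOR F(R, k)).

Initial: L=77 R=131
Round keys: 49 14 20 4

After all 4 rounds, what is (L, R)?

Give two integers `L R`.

Round 1 (k=49): L=131 R=87
Round 2 (k=14): L=87 R=74
Round 3 (k=20): L=74 R=152
Round 4 (k=4): L=152 R=45

Answer: 152 45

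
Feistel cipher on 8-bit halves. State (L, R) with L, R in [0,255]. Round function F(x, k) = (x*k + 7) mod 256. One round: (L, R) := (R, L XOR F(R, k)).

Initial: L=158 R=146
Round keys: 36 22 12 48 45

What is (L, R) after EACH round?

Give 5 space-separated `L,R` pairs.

Round 1 (k=36): L=146 R=17
Round 2 (k=22): L=17 R=239
Round 3 (k=12): L=239 R=42
Round 4 (k=48): L=42 R=8
Round 5 (k=45): L=8 R=69

Answer: 146,17 17,239 239,42 42,8 8,69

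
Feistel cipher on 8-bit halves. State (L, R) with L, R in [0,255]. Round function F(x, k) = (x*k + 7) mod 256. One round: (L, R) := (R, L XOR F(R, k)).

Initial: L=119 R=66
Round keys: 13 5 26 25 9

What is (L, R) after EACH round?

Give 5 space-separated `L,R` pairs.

Round 1 (k=13): L=66 R=22
Round 2 (k=5): L=22 R=55
Round 3 (k=26): L=55 R=139
Round 4 (k=25): L=139 R=173
Round 5 (k=9): L=173 R=151

Answer: 66,22 22,55 55,139 139,173 173,151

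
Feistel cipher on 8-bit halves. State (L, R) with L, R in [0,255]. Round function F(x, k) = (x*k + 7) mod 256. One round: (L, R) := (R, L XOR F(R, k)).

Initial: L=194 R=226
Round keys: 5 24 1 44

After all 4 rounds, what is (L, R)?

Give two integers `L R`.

Answer: 135 22

Derivation:
Round 1 (k=5): L=226 R=179
Round 2 (k=24): L=179 R=45
Round 3 (k=1): L=45 R=135
Round 4 (k=44): L=135 R=22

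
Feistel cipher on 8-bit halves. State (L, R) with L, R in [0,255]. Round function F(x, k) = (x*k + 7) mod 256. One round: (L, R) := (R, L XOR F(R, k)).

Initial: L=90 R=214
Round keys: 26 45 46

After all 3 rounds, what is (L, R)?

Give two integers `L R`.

Answer: 58 234

Derivation:
Round 1 (k=26): L=214 R=153
Round 2 (k=45): L=153 R=58
Round 3 (k=46): L=58 R=234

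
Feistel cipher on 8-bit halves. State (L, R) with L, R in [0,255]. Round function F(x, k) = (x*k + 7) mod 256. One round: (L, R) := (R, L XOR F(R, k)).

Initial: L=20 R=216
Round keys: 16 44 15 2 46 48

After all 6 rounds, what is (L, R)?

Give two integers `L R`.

Round 1 (k=16): L=216 R=147
Round 2 (k=44): L=147 R=147
Round 3 (k=15): L=147 R=55
Round 4 (k=2): L=55 R=230
Round 5 (k=46): L=230 R=108
Round 6 (k=48): L=108 R=161

Answer: 108 161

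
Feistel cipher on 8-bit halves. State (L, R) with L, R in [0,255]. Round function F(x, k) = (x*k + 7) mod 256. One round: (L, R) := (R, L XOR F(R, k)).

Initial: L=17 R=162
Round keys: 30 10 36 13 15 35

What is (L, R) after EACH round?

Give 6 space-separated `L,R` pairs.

Round 1 (k=30): L=162 R=18
Round 2 (k=10): L=18 R=25
Round 3 (k=36): L=25 R=153
Round 4 (k=13): L=153 R=213
Round 5 (k=15): L=213 R=27
Round 6 (k=35): L=27 R=109

Answer: 162,18 18,25 25,153 153,213 213,27 27,109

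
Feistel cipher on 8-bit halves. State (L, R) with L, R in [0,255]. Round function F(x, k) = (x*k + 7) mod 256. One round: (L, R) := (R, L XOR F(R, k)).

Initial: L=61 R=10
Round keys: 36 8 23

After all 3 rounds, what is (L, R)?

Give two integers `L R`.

Round 1 (k=36): L=10 R=82
Round 2 (k=8): L=82 R=157
Round 3 (k=23): L=157 R=112

Answer: 157 112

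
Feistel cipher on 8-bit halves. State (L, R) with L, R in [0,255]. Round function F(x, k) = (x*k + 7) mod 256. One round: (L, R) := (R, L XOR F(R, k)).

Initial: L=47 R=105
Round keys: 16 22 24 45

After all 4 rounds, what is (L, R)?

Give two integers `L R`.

Answer: 111 52

Derivation:
Round 1 (k=16): L=105 R=184
Round 2 (k=22): L=184 R=190
Round 3 (k=24): L=190 R=111
Round 4 (k=45): L=111 R=52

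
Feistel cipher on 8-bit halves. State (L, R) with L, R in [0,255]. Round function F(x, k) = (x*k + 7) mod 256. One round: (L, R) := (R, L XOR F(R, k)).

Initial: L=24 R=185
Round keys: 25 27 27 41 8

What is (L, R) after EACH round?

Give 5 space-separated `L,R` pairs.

Round 1 (k=25): L=185 R=0
Round 2 (k=27): L=0 R=190
Round 3 (k=27): L=190 R=17
Round 4 (k=41): L=17 R=126
Round 5 (k=8): L=126 R=230

Answer: 185,0 0,190 190,17 17,126 126,230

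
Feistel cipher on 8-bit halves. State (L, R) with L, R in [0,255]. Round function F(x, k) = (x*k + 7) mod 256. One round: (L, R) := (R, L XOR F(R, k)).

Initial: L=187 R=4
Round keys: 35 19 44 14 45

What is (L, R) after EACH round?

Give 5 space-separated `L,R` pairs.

Answer: 4,40 40,251 251,3 3,202 202,138

Derivation:
Round 1 (k=35): L=4 R=40
Round 2 (k=19): L=40 R=251
Round 3 (k=44): L=251 R=3
Round 4 (k=14): L=3 R=202
Round 5 (k=45): L=202 R=138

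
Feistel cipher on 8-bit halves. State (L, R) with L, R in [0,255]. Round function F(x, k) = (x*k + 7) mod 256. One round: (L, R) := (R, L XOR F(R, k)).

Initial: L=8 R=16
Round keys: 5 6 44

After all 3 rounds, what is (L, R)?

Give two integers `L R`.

Round 1 (k=5): L=16 R=95
Round 2 (k=6): L=95 R=81
Round 3 (k=44): L=81 R=172

Answer: 81 172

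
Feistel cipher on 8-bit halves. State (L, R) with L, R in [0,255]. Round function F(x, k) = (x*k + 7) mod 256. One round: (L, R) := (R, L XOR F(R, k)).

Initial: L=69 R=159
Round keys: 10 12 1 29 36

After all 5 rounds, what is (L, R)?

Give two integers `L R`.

Round 1 (k=10): L=159 R=120
Round 2 (k=12): L=120 R=56
Round 3 (k=1): L=56 R=71
Round 4 (k=29): L=71 R=42
Round 5 (k=36): L=42 R=168

Answer: 42 168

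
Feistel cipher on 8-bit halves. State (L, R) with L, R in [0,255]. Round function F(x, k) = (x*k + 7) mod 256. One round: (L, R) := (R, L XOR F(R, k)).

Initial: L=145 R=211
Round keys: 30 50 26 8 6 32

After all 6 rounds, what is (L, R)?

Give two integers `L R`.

Round 1 (k=30): L=211 R=80
Round 2 (k=50): L=80 R=116
Round 3 (k=26): L=116 R=159
Round 4 (k=8): L=159 R=139
Round 5 (k=6): L=139 R=214
Round 6 (k=32): L=214 R=76

Answer: 214 76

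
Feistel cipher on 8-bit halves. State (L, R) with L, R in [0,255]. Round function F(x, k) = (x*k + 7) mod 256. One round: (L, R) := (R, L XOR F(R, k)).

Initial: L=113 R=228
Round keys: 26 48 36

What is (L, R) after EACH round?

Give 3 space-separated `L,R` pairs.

Round 1 (k=26): L=228 R=94
Round 2 (k=48): L=94 R=67
Round 3 (k=36): L=67 R=45

Answer: 228,94 94,67 67,45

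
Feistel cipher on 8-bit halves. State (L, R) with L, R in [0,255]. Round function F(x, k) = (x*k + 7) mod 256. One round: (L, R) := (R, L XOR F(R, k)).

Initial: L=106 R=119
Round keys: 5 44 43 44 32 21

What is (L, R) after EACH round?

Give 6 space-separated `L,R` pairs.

Answer: 119,48 48,48 48,39 39,139 139,64 64,204

Derivation:
Round 1 (k=5): L=119 R=48
Round 2 (k=44): L=48 R=48
Round 3 (k=43): L=48 R=39
Round 4 (k=44): L=39 R=139
Round 5 (k=32): L=139 R=64
Round 6 (k=21): L=64 R=204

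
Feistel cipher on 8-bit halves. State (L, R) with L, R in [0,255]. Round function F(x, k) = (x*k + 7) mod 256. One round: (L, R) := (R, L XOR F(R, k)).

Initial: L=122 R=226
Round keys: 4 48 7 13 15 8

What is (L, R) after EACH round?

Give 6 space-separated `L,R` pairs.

Round 1 (k=4): L=226 R=245
Round 2 (k=48): L=245 R=21
Round 3 (k=7): L=21 R=111
Round 4 (k=13): L=111 R=191
Round 5 (k=15): L=191 R=87
Round 6 (k=8): L=87 R=0

Answer: 226,245 245,21 21,111 111,191 191,87 87,0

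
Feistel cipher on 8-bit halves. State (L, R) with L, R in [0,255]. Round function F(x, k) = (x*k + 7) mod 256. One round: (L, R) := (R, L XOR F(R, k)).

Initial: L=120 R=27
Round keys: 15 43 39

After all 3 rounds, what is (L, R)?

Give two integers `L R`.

Round 1 (k=15): L=27 R=228
Round 2 (k=43): L=228 R=72
Round 3 (k=39): L=72 R=27

Answer: 72 27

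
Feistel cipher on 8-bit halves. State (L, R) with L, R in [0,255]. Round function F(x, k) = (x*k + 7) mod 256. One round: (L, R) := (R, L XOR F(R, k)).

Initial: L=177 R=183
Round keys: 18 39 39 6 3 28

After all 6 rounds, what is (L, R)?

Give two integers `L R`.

Answer: 241 150

Derivation:
Round 1 (k=18): L=183 R=84
Round 2 (k=39): L=84 R=100
Round 3 (k=39): L=100 R=23
Round 4 (k=6): L=23 R=245
Round 5 (k=3): L=245 R=241
Round 6 (k=28): L=241 R=150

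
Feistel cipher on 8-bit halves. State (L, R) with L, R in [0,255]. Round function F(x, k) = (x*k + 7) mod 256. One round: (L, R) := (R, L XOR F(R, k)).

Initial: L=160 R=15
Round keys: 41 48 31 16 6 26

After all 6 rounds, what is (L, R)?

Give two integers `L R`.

Answer: 16 24

Derivation:
Round 1 (k=41): L=15 R=206
Round 2 (k=48): L=206 R=168
Round 3 (k=31): L=168 R=145
Round 4 (k=16): L=145 R=191
Round 5 (k=6): L=191 R=16
Round 6 (k=26): L=16 R=24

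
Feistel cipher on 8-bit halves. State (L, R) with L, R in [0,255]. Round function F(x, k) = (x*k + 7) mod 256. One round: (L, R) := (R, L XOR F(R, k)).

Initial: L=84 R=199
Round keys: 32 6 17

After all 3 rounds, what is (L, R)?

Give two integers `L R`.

Answer: 254 86

Derivation:
Round 1 (k=32): L=199 R=179
Round 2 (k=6): L=179 R=254
Round 3 (k=17): L=254 R=86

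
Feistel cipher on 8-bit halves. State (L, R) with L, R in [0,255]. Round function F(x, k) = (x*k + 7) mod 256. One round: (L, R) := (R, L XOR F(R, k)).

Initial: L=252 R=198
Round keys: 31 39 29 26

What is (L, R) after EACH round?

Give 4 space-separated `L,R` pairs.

Round 1 (k=31): L=198 R=253
Round 2 (k=39): L=253 R=84
Round 3 (k=29): L=84 R=118
Round 4 (k=26): L=118 R=87

Answer: 198,253 253,84 84,118 118,87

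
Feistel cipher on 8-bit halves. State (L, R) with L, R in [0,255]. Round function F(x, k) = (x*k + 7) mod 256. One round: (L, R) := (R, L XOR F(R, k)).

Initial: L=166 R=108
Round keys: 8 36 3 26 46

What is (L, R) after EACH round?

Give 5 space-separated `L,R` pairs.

Answer: 108,193 193,71 71,29 29,190 190,54

Derivation:
Round 1 (k=8): L=108 R=193
Round 2 (k=36): L=193 R=71
Round 3 (k=3): L=71 R=29
Round 4 (k=26): L=29 R=190
Round 5 (k=46): L=190 R=54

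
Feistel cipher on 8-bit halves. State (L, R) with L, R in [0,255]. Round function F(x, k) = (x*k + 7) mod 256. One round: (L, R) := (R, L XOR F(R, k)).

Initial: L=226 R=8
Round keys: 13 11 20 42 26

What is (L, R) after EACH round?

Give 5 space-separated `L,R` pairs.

Round 1 (k=13): L=8 R=141
Round 2 (k=11): L=141 R=30
Round 3 (k=20): L=30 R=210
Round 4 (k=42): L=210 R=101
Round 5 (k=26): L=101 R=155

Answer: 8,141 141,30 30,210 210,101 101,155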